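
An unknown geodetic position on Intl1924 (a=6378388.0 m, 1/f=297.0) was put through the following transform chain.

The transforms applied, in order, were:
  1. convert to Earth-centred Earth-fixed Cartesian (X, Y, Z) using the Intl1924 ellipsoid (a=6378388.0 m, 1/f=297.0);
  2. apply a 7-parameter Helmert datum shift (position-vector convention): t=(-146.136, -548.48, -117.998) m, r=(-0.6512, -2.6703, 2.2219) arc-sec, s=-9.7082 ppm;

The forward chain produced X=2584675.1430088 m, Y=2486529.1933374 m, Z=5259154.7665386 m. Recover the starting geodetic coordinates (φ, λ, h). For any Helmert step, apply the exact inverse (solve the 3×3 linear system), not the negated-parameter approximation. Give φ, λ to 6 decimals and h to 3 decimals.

φ=55.883614°, λ=43.894393°, h=2421.581 m

start: X=2584675.1430, Y=2486529.1933, Z=5259154.7665 m
→ Helmert⁻¹: X=2584941.2508, Y=2487057.3693, Z=5259298.2104
→ geod (Bowring, a=6378388.000): φ=55.88361400°, λ=43.89439300°, h=2421.5810 m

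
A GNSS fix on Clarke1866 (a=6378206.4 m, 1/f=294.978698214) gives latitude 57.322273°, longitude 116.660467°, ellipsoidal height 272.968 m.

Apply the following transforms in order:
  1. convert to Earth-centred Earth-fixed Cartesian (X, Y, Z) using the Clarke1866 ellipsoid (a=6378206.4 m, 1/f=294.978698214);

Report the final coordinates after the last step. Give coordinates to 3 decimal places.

start: φ=57.322273°, λ=116.660467°, h=272.968 m
→ ECEF (a=6378206.400, f=1/294.978698214): X=-1548971.1759, Y=3085087.4893, Z=5345391.5312

X=-1548971.176 m, Y=3085087.489 m, Z=5345391.531 m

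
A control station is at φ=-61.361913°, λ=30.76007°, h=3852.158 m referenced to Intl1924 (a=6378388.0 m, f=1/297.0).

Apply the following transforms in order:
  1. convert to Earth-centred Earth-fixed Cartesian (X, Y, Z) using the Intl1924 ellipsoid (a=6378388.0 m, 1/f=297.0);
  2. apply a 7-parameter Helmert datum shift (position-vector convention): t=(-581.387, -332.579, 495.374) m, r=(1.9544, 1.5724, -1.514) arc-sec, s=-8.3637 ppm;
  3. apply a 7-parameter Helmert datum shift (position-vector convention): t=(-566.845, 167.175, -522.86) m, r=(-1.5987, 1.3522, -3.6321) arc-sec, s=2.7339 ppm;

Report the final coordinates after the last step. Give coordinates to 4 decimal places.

start: φ=-61.361913°, λ=30.760070°, h=3852.158 m
→ ECEF (a=6378388.000, f=1/297.0): X=2635349.1553, Y=1568495.1709, Z=-5578285.4003
→ Helmert 7p (PV): X=2634714.7157, Y=1568182.9849, Z=-5577748.5992
→ Helmert 7p (PV): X=2634146.1220, Y=1568264.8209, Z=-5578316.1351

X=2634146.1220 m, Y=1568264.8209 m, Z=-5578316.1351 m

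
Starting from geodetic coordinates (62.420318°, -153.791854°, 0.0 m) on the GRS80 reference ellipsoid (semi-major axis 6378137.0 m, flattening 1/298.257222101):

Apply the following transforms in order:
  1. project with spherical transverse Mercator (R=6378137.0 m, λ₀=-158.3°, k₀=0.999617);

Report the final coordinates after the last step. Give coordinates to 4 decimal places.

E=232118.7923 m, N=6954036.7913 m

start: φ=62.420318°, λ=-153.791854°, h=0.000 m
→ tm (R=6378137.0, λ₀=-158.3°): E=232118.7923, N=6954036.7913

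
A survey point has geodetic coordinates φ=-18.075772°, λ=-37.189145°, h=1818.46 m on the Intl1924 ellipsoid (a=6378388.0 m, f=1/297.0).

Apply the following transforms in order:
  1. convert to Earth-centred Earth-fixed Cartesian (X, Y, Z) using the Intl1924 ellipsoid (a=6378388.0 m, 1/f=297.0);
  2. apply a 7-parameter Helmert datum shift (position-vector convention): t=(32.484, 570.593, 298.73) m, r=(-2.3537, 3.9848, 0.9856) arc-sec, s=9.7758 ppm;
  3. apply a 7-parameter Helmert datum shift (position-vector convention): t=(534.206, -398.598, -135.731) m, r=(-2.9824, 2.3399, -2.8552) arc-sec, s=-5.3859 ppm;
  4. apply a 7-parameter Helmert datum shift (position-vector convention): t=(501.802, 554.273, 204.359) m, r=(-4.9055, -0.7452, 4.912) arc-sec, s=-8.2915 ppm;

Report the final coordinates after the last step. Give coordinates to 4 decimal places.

X=4834521.3175 m, Y=-3666646.6877 m, Z=-1966520.7097 m

start: φ=-18.075772°, λ=-37.189145°, h=1818.460 m
→ ECEF (a=6378388.000, f=1/297.0): X=4833470.7934, Y=-3667360.9068, Z=-1966947.0785
→ Helmert 7p (PV): X=4833530.0529, Y=-3666825.5143, Z=-1966719.1061
→ Helmert 7p (PV): X=4833965.1579, Y=-3667299.7072, Z=-1966846.0579
→ Helmert 7p (PV): X=4834521.3175, Y=-3666646.6877, Z=-1966520.7097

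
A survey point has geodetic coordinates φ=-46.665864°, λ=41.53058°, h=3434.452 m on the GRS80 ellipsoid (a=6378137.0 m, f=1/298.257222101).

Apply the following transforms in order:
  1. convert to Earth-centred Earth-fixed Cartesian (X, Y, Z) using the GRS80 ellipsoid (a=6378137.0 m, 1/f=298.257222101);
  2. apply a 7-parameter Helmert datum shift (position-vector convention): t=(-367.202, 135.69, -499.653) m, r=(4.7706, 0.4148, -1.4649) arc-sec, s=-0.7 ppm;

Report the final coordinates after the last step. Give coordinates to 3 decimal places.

X=3283861.064 m, Y=2908975.219 m, Z=-4619286.674 m

start: φ=-46.665864°, λ=41.530580°, h=3434.452 m
→ ECEF (a=6378137.000, f=1/298.257222101): X=3284219.1953, Y=2908758.0627, Z=-4618850.9253
→ Helmert 7p (PV): X=3283861.0639, Y=2908975.2191, Z=-4619286.6745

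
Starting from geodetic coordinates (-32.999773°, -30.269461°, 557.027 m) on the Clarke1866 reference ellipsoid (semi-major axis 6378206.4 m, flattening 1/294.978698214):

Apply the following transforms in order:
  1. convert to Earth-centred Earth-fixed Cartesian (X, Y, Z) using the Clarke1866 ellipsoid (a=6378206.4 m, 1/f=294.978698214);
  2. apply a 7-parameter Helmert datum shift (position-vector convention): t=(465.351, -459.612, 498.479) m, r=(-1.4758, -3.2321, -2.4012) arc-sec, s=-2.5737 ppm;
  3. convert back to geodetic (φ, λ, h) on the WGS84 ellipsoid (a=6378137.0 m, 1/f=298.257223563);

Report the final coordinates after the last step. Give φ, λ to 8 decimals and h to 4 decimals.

start: φ=-32.999773°, λ=-30.269461°, h=557.027 m
→ ECEF (a=6378206.400, f=1/294.978698214): X=4624985.6368, Y=-2699317.5092, Z=-3454058.3268
→ Helmert 7p (PV): X=4625461.7847, Y=-2699848.7282, Z=-3453459.1731
→ geod (Bowring, a=6378137.000): φ=-32.98995180°, λ=-30.27180155°, h=799.2596 m

φ=-32.98995180°, λ=-30.27180155°, h=799.2596 m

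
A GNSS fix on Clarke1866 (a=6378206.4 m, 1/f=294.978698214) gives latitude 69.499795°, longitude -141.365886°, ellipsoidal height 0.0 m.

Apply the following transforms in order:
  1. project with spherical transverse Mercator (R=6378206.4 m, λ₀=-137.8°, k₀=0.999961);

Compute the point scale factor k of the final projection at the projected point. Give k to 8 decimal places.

start: φ=69.499795°, λ=-141.365886°, h=0.000 m
→ into tm (λ₀=-137.8°): φ=69.49979500°, λ−λ₀=-3.56588600°
scale k = 1.00019830

1.00019830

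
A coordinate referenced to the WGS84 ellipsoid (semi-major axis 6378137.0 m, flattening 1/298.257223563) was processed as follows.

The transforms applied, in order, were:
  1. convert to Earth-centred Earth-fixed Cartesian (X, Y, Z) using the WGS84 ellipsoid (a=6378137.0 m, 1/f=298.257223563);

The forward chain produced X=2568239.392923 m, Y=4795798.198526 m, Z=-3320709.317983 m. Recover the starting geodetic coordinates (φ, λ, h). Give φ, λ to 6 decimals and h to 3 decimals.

φ=-31.571455°, λ=61.830120°, h=1278.843 m

start: X=2568239.3929, Y=4795798.1985, Z=-3320709.3180 m
→ geod (Bowring, a=6378137.000): φ=-31.57145500°, λ=61.83012000°, h=1278.8430 m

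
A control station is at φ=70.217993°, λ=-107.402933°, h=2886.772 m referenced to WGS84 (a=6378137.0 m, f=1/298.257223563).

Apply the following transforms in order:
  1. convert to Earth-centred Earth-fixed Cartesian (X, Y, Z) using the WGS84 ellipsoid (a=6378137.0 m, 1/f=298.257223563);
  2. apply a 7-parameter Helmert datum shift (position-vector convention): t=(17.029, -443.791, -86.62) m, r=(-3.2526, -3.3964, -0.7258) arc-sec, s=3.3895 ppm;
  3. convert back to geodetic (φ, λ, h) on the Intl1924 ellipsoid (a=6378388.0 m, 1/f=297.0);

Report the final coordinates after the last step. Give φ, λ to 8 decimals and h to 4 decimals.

φ=70.21530252°, λ=-107.40242641°, h=2798.4432 m

start: φ=70.217993°, λ=-107.402933°, h=2886.772 m
→ ECEF (a=6378137.000, f=1/298.257223563): X=-647838.7851, Y=-2066885.2902, Z=5982030.8707
→ Helmert 7p (PV): X=-647929.7266, Y=-2067239.4760, Z=5981986.4522
→ geod (Bowring, a=6378388.000): φ=70.21530252°, λ=-107.40242641°, h=2798.4432 m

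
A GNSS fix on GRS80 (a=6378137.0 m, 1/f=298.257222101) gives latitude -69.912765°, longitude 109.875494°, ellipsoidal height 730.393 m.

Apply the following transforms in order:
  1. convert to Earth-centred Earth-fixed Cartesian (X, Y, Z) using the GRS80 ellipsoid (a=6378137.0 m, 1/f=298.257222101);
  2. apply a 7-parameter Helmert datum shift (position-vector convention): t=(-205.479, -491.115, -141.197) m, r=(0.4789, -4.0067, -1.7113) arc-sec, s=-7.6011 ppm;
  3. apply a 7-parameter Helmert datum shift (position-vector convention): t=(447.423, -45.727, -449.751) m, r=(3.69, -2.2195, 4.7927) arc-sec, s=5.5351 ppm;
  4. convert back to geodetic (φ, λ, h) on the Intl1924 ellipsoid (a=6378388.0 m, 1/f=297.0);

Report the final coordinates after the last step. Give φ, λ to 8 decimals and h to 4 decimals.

φ=-69.91955703°, λ=109.86968716°, h=900.1015 m

start: φ=-69.912765°, λ=109.875494°, h=730.393 m
→ ECEF (a=6378137.000, f=1/298.257222101): X=-747039.4057, Y=2066434.6616, Z=-5968390.4479
→ Helmert 7p (PV): X=-747106.1268, Y=2065947.8944, Z=-5968495.9919
→ Helmert 7p (PV): X=-746646.6191, Y=2066003.0178, Z=-5968949.8591
→ geod (Bowring, a=6378388.000): φ=-69.91955703°, λ=109.86968716°, h=900.1015 m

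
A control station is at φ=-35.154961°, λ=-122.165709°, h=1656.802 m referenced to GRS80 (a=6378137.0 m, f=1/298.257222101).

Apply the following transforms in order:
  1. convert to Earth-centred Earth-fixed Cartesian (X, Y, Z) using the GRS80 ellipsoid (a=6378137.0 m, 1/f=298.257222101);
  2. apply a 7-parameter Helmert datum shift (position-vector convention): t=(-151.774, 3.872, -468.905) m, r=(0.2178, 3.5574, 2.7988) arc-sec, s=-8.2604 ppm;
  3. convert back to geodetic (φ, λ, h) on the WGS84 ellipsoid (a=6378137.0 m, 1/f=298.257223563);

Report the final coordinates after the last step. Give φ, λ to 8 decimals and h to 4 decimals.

start: φ=-35.154961°, λ=-122.165709°, h=1656.802 m
→ ECEF (a=6378137.000, f=1/298.257222101): X=-2779982.4395, Y=-4420402.0863, Z=-3652890.1289
→ Helmert 7p (PV): X=-2780114.2700, Y=-4420395.5641, Z=-3653285.5819
→ geod (Bowring, a=6378137.000): φ=-35.15753891°, λ=-122.16697154°, h=1937.3742 m

φ=-35.15753891°, λ=-122.16697154°, h=1937.3742 m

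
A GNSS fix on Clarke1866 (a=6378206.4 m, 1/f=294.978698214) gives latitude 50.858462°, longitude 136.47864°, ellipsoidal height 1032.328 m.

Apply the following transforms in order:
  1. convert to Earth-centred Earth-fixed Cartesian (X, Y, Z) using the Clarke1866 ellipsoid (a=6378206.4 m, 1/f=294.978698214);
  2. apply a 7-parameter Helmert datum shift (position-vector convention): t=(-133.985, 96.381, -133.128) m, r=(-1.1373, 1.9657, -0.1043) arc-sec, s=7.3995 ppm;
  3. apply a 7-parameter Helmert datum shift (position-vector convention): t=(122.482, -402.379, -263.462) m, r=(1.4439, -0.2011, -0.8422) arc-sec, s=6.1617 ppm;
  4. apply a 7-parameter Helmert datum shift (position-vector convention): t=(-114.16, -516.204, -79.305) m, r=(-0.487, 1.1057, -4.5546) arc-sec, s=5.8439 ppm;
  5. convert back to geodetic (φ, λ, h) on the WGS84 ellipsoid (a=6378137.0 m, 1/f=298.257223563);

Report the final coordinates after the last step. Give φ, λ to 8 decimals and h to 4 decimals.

start: φ=50.858462°, λ=136.478640°, h=1032.328 m
→ ECEF (a=6378206.400, f=1/294.978698214): X=-2925879.7446, Y=2778629.9921, Z=4924216.9350
→ Helmert 7p (PV): X=-2925987.0465, Y=2778775.5644, Z=4924132.8067
→ Helmert 7p (PV): X=-2925876.0483, Y=2778367.7843, Z=4923916.2851
→ Helmert 7p (PV): X=-2925919.5612, Y=2777944.0500, Z=4923874.8796
→ geod (Bowring, a=6378137.000): φ=50.85751732°, λ=136.48609285°, h=413.5895 m

φ=50.85751732°, λ=136.48609285°, h=413.5895 m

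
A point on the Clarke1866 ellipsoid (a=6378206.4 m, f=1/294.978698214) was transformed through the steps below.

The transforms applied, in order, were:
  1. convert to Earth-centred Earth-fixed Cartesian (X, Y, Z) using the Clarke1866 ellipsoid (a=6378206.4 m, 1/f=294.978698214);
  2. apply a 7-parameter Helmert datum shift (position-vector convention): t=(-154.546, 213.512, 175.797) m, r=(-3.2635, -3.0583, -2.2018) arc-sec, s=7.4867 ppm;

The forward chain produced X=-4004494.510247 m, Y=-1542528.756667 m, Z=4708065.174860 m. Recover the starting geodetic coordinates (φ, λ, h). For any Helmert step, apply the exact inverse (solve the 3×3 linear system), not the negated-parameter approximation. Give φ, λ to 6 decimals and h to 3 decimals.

φ=47.844821°, λ=-158.928070°, h=3749.582 m

start: X=-4004494.5102, Y=-1542528.7567, Z=4708065.1749 m
→ Helmert⁻¹: X=-4004223.7117, Y=-1542847.9500, Z=4707889.0916
→ geod (Bowring, a=6378206.400): φ=47.84482100°, λ=-158.92807000°, h=3749.5820 m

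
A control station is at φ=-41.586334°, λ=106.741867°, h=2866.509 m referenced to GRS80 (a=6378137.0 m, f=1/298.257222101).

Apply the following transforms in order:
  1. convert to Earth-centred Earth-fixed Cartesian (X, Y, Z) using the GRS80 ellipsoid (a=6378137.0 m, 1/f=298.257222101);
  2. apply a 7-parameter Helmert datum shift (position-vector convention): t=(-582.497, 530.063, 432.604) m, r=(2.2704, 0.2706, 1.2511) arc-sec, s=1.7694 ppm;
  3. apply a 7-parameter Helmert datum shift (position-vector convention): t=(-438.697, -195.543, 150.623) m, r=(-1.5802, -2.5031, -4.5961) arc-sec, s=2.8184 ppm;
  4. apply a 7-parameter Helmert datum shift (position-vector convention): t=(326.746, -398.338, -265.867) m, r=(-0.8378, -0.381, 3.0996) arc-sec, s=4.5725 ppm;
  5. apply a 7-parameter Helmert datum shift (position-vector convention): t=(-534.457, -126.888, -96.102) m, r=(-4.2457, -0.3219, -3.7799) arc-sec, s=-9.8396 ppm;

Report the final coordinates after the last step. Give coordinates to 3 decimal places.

X=-1377938.861 m, Y=4576903.052 m, Z=-4213144.550 m

start: φ=-41.586334°, λ=106.741867°, h=2866.509 m
→ ECEF (a=6378137.000, f=1/298.257222101): X=-1376860.1743, Y=4577159.7091, Z=-4213251.5714
→ Helmert 7p (PV): X=-1377478.3978, Y=4577735.8958, Z=-4212774.2341
→ Helmert 7p (PV): X=-1377767.8496, Y=4577551.6742, Z=-4212687.2709
→ Helmert 7p (PV): X=-1377508.4104, Y=4577136.4518, Z=-4212993.5384
→ Helmert 7p (PV): X=-1377938.8611, Y=4576903.0516, Z=-4213144.5496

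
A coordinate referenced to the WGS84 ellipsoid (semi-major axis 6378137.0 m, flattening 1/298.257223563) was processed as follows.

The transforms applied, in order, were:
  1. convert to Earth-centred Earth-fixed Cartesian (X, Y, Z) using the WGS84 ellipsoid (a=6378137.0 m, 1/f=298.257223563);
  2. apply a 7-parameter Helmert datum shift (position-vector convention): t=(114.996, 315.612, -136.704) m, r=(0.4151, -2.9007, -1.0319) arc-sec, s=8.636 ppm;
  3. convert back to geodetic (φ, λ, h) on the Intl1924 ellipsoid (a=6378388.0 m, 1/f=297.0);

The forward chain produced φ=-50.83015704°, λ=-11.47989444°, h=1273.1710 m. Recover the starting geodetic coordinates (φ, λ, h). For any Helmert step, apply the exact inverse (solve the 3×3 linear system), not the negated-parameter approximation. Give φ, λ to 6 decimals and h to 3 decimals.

start: φ=-50.830157°, λ=-11.479894°, h=1273.171 m
→ ECEF (a=6378388.000, f=1/297.0): X=3956918.5771, Y=-803598.2965, Z=-4922714.7837
→ Helmert⁻¹: X=3956704.2059, Y=-803897.0779, Z=-4922589.5940
→ geod (Bowring, a=6378137.000): φ=-50.82969100°, λ=-11.48465500°, h=1277.1460 m

φ=-50.829691°, λ=-11.484655°, h=1277.146 m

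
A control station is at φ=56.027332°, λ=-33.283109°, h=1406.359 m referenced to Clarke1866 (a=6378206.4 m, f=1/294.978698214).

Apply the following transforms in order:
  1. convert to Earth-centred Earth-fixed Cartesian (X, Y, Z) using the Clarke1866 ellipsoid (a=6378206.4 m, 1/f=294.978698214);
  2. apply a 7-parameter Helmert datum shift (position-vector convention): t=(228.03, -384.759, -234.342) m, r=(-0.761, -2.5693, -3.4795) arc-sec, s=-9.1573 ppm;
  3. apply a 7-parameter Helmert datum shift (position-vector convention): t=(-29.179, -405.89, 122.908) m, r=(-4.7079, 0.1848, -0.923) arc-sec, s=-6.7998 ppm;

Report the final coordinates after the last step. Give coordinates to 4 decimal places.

start: φ=56.027332°, λ=-33.283109°, h=1406.359 m
→ ECEF (a=6378206.400, f=1/294.978698214): X=2987114.7935, Y=-1960907.3272, Z=5267108.2994
→ Helmert 7p (PV): X=2987216.7830, Y=-1961305.0866, Z=5266870.1676
→ Helmert 7p (PV): X=2987163.2338, Y=-1961590.7942, Z=5266999.3512

X=2987163.2338 m, Y=-1961590.7942 m, Z=5266999.3512 m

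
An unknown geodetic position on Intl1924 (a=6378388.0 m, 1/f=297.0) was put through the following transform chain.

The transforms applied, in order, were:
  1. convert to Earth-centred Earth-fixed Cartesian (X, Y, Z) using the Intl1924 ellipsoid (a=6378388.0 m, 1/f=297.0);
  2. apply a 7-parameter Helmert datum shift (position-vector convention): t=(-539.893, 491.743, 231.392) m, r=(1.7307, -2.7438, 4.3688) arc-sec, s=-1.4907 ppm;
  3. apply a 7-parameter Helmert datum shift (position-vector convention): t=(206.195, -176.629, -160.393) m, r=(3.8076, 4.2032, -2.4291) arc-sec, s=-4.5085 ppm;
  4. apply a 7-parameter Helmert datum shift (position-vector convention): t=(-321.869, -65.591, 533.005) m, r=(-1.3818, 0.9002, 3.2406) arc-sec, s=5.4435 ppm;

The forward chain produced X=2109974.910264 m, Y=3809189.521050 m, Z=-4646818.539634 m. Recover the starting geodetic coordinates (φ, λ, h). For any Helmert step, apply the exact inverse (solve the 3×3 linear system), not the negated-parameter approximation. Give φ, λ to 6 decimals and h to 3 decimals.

start: X=2109974.9103, Y=3809189.5211, Z=-4646818.5396 m
→ Helmert⁻¹: X=2110365.4204, Y=3809232.3537, Z=-4647291.5180
→ Helmert⁻¹: X=2110218.5765, Y=3809365.2229, Z=-4647179.3953
→ Helmert⁻¹: X=2110780.4661, Y=3808795.4549, Z=-4647477.7518
→ geod (Bowring, a=6378388.000): φ=-47.05633100°, λ=61.00540100°, h=1855.7040 m

φ=-47.056331°, λ=61.005401°, h=1855.704 m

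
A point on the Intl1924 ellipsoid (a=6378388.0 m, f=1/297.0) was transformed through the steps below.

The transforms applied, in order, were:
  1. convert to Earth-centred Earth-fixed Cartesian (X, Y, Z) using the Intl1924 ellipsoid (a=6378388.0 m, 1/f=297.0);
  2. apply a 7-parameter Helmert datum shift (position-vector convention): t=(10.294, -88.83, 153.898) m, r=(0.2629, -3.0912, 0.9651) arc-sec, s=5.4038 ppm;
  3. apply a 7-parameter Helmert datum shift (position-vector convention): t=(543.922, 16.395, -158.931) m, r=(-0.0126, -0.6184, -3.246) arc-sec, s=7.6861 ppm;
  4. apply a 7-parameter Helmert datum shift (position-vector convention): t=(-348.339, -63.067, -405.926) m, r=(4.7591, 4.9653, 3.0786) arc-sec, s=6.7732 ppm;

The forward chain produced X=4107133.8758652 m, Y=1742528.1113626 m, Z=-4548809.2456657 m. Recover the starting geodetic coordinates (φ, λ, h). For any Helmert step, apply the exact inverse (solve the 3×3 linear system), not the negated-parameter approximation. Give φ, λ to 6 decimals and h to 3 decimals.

φ=-45.746788°, λ=22.990958°, h=3616.652 m

start: X=4107133.8759, Y=1742528.1114, Z=-4548809.2457 m
→ Helmert⁻¹: X=4107589.8897, Y=1742413.1256, Z=-4548313.8352
→ Helmert⁻¹: X=4106973.3440, Y=1742448.2480, Z=-4548132.1535
→ Helmert⁻¹: X=4106880.8463, Y=1742502.6487, Z=-4548325.2426
→ geod (Bowring, a=6378388.000): φ=-45.74678800°, λ=22.99095800°, h=3616.6520 m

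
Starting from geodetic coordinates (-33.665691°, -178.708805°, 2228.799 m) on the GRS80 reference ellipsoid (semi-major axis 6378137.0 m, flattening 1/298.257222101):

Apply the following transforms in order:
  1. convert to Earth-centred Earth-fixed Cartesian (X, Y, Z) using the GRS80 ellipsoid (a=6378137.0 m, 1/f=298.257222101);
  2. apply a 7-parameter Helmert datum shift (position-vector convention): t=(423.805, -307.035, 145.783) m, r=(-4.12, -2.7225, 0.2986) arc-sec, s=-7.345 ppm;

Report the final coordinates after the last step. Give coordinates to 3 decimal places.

start: φ=-33.665691°, λ=-178.708805°, h=2228.799 m
→ ECEF (a=6378137.000, f=1/298.257222101): X=-5314409.3994, Y=-119783.7041, Z=-3516879.9433
→ Helmert 7p (PV): X=-5313899.9676, Y=-120167.7995, Z=-3516776.0809

X=-5313899.968 m, Y=-120167.799 m, Z=-3516776.081 m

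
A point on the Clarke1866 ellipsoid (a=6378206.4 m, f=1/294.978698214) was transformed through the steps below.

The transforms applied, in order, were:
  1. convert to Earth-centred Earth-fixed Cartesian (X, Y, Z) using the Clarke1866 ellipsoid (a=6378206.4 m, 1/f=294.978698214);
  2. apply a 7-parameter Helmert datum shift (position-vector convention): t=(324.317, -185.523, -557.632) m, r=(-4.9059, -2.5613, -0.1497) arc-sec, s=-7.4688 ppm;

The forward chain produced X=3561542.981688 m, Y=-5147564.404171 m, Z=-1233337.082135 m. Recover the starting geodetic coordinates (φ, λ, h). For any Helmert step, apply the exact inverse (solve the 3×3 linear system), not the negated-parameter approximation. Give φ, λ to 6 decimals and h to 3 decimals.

start: X=3561542.9817, Y=-5147564.4042, Z=-1233337.0821 m
→ Helmert⁻¹: X=3561233.6885, Y=-5147385.4164, Z=-1232955.3072
→ geod (Bowring, a=6378206.400): φ=-11.21756200°, λ=-55.32246400°, h=2114.6760 m

φ=-11.217562°, λ=-55.322464°, h=2114.676 m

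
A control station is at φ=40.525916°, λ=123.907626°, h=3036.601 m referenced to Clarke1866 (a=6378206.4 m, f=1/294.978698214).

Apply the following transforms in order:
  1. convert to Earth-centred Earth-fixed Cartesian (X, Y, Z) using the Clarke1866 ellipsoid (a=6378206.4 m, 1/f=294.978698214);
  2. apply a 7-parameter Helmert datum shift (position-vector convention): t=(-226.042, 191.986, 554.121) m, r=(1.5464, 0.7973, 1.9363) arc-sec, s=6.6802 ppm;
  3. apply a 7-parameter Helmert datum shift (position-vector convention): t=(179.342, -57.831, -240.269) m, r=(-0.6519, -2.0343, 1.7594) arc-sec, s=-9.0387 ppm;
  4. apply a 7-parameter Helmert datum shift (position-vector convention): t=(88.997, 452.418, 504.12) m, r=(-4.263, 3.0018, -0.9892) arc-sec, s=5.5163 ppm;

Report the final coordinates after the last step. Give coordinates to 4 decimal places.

X=-2709713.1851 m, Y=4031974.5839 m, Z=4125110.6850 m

start: φ=40.525916°, λ=123.907626°, h=3036.601 m
→ ECEF (a=6378206.400, f=1/294.978698214): X=-2709729.3156, Y=4031343.4765, Z=4124322.3464
→ Helmert 7p (PV): X=-2709995.3610, Y=4031506.0342, Z=4124944.7168
→ Helmert 7p (PV): X=-2709866.5940, Y=4031401.6849, Z=4124627.6950
→ Helmert 7p (PV): X=-2709713.1851, Y=4031974.5839, Z=4125110.6850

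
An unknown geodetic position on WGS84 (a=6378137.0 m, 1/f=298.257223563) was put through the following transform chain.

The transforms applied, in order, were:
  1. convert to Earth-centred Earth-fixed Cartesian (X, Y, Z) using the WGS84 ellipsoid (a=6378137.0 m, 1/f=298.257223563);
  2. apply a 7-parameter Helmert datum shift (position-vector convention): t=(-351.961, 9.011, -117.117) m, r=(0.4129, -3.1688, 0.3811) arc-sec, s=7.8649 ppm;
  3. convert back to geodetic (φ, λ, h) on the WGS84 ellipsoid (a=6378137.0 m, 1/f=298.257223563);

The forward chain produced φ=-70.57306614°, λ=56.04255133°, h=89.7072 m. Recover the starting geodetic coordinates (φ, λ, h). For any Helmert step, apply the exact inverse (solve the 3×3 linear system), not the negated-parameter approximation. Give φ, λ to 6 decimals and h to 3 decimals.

start: φ=-70.573066°, λ=56.042551°, h=89.707 m
→ ECEF (a=6378137.000, f=1/298.257223563): X=1188523.7108, Y=1764884.7431, Z=-5992690.6707
→ Helmert⁻¹: X=1188777.5201, Y=1764847.6594, Z=-5992548.2188
→ geod (Bowring, a=6378137.000): φ=-70.57170300°, λ=56.03632500°, h=-7.7050 m

φ=-70.571703°, λ=56.036325°, h=-7.705 m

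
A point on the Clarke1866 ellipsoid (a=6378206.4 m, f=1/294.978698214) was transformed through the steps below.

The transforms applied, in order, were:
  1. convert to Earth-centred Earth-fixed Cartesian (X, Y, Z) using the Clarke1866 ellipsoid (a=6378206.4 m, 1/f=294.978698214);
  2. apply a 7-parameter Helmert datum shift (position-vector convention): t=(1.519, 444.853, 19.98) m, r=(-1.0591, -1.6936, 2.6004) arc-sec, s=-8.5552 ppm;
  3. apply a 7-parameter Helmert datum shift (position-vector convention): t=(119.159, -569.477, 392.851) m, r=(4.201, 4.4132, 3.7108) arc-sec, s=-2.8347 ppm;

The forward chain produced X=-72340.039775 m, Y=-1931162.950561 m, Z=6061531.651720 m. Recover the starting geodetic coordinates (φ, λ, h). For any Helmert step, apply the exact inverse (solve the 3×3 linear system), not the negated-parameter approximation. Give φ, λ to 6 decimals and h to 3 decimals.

φ=72.429839°, λ=-92.153195°, h=3210.371 m

start: X=-72340.0398, Y=-1931162.9506, Z=6061531.6517 m
→ Helmert⁻¹: X=-72623.8184, Y=-1930474.1912, Z=6061193.7464
→ Helmert⁻¹: X=-72600.5351, Y=-1930965.7708, Z=6061216.3027
→ geod (Bowring, a=6378206.400): φ=72.42983900°, λ=-92.15319500°, h=3210.3710 m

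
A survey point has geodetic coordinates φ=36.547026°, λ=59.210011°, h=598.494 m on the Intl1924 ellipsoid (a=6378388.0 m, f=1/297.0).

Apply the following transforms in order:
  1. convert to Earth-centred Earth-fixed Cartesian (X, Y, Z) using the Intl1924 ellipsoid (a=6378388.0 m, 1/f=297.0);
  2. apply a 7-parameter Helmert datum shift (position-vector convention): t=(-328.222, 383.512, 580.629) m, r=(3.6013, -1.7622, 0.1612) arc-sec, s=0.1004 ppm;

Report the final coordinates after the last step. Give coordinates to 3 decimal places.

start: φ=36.547026°, λ=59.210011°, h=598.494 m
→ ECEF (a=6378388.000, f=1/297.0): X=2626416.7280, Y=4407605.8363, Z=3777544.5788
→ Helmert 7p (PV): X=2626053.0520, Y=4407925.8890, Z=3778224.9805

X=2626053.052 m, Y=4407925.889 m, Z=3778224.981 m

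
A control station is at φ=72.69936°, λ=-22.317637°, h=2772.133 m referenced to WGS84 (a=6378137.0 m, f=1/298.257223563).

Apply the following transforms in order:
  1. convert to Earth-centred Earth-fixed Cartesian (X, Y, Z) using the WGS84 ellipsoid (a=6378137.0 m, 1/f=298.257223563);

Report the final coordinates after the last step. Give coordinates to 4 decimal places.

start: φ=72.699360°, λ=-22.317637°, h=2772.133 m
→ ECEF (a=6378137.000, f=1/298.257223563): X=1760825.5406, Y=-722800.4601, Z=6069995.6332

X=1760825.5406 m, Y=-722800.4601 m, Z=6069995.6332 m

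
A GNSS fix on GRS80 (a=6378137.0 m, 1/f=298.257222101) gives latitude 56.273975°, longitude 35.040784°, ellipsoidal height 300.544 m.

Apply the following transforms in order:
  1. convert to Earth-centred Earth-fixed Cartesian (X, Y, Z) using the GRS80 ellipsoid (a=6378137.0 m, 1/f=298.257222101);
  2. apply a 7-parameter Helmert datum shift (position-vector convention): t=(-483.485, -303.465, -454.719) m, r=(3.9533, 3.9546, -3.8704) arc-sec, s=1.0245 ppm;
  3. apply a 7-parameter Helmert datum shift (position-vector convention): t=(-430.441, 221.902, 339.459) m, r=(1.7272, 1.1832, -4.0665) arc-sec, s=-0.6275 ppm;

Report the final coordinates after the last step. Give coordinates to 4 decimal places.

X=2905573.5214 m, Y=2037743.1057 m, Z=5281560.7316 m

start: φ=56.273975°, λ=35.040784°, h=300.544 m
→ ECEF (a=6378137.000, f=1/298.257222101): X=2906276.3210, Y=2038081.1368, Z=5281690.1597
→ Helmert 7p (PV): X=2905935.3195, Y=2037623.9960, Z=5281224.1935
→ Helmert 7p (PV): X=2905573.5214, Y=2037743.1057, Z=5281560.7316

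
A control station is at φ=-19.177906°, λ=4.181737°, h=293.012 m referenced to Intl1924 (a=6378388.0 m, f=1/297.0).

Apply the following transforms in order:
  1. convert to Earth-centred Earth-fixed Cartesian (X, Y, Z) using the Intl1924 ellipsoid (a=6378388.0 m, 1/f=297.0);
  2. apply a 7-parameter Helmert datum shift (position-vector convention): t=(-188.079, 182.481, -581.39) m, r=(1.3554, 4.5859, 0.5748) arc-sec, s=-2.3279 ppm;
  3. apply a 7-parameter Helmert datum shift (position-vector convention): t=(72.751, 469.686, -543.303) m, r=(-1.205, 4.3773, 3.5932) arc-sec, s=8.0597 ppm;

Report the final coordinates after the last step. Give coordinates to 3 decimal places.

start: φ=-19.177906°, λ=4.181737°, h=293.012 m
→ ECEF (a=6378388.000, f=1/297.0): X=6010825.6300, Y=439481.2074, Z=-2082081.6204
→ Helmert 7p (PV): X=6010576.0427, Y=439693.0973, Z=-2082788.9144
→ Helmert 7p (PV): X=6010645.3767, Y=440258.8664, Z=-2083479.1287

X=6010645.377 m, Y=440258.866 m, Z=-2083479.129 m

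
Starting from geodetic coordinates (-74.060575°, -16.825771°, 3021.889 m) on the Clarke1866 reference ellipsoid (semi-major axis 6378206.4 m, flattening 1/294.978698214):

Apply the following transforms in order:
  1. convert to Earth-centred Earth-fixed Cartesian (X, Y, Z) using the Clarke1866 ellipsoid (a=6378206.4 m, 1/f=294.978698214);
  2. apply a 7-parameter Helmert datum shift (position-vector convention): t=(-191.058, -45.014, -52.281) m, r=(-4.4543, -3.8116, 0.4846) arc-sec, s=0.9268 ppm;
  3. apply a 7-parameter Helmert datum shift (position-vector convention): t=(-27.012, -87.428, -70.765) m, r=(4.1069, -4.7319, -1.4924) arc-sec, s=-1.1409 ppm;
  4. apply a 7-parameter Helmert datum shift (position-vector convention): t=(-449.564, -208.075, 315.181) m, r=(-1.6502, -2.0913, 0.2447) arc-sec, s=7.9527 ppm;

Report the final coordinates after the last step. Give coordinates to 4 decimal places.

X=1682326.4174 m, Y=-509263.1677 m, Z=-6113288.6297 m

start: φ=-74.060575°, λ=-16.825771°, h=3021.889 m
→ ECEF (a=6378206.400, f=1/294.978698214): X=1682667.7049, Y=-508853.2792, Z=-6113525.1354
→ Helmert 7p (PV): X=1682592.3748, Y=-509026.8336, Z=-6113540.9993
→ Helmert 7p (PV): X=1682700.0101, Y=-509004.1296, Z=-6113576.3244
→ Helmert 7p (PV): X=1682326.4174, Y=-509263.1677, Z=-6113288.6297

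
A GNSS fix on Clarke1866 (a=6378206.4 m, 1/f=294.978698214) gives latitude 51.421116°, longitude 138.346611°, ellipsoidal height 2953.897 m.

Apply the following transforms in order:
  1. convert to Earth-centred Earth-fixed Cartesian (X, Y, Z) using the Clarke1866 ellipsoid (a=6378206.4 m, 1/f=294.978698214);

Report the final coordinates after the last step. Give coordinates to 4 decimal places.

start: φ=51.421116°, λ=138.346611°, h=2953.897 m
→ ECEF (a=6378206.400, f=1/294.978698214): X=-2979368.8407, Y=2650176.1545, Z=4964999.4813

X=-2979368.8407 m, Y=2650176.1545 m, Z=4964999.4813 m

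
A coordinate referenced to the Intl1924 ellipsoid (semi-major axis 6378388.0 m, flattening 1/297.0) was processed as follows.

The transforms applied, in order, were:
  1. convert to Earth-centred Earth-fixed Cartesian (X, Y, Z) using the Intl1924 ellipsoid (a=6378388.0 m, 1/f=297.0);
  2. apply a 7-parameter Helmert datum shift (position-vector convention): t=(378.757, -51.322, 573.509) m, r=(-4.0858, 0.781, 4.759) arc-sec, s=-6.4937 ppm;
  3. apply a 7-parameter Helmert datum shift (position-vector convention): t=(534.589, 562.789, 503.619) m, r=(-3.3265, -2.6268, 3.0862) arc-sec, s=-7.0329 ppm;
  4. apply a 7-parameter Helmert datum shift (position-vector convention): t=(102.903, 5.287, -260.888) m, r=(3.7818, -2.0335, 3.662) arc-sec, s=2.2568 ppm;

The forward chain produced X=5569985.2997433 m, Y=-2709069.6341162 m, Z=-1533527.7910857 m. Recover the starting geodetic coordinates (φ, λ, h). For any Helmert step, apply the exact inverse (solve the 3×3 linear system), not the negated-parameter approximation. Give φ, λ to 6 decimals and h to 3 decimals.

start: X=5569985.2997, Y=-2709069.6341, Z=-1533527.7911 m
→ Helmert⁻¹: X=5569806.6119, Y=-2709195.8049, Z=-1533268.6815
→ Helmert⁻¹: X=5569251.1116, Y=-2709836.2428, Z=-1533897.7148
→ Helmert⁻¹: X=5568851.8041, Y=-2709900.6071, Z=-1534513.7815
→ geod (Bowring, a=6378388.000): φ=-14.00659400°, λ=-25.94836400°, h=3330.6650 m

φ=-14.006594°, λ=-25.948364°, h=3330.665 m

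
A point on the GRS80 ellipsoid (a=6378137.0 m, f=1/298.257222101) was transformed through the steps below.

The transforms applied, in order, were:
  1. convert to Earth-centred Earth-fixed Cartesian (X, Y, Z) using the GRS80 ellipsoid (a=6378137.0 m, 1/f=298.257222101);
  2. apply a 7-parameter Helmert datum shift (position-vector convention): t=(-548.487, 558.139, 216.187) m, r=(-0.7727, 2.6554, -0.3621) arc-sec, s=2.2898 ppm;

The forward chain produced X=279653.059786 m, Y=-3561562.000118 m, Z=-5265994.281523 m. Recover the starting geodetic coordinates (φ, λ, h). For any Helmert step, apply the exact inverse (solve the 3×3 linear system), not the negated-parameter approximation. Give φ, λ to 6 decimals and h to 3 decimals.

start: X=279653.0598, Y=-3561562.0001, Z=-5265994.2815 m
→ Helmert⁻¹: X=280274.9543, Y=-3562091.7625, Z=-5266208.1459
→ geod (Bowring, a=6378137.000): φ=-56.02183300°, λ=-85.50108300°, h=490.7260 m

φ=-56.021833°, λ=-85.501083°, h=490.726 m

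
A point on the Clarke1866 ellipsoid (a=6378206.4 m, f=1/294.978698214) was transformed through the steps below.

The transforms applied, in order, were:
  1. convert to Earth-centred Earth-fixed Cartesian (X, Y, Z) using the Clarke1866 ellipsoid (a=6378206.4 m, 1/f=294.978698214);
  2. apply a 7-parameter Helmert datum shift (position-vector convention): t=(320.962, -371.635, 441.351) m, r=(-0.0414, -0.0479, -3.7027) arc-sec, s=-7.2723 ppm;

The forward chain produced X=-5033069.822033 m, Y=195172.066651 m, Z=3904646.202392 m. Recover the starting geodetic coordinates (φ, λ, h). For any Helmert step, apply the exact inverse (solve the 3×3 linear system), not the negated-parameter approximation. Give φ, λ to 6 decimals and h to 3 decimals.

start: X=-5033069.8220, Y=195172.0667, Z=3904646.2024 m
→ Helmert⁻¹: X=-5033429.9906, Y=195453.9840, Z=3904234.4523
→ geod (Bowring, a=6378206.400): φ=37.96691500°, λ=177.77625500°, h=3054.7950 m

φ=37.966915°, λ=177.776255°, h=3054.795 m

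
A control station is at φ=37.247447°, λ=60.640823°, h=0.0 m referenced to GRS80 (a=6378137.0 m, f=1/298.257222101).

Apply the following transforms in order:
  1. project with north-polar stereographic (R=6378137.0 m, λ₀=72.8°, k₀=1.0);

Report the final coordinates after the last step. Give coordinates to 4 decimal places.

E=-1332369.0380 m, N=-6183778.3441 m

start: φ=37.247447°, λ=60.640823°, h=0.000 m
→ stereo (R=6378137.0, λ₀=72.8°): E=-1332369.0380, N=-6183778.3441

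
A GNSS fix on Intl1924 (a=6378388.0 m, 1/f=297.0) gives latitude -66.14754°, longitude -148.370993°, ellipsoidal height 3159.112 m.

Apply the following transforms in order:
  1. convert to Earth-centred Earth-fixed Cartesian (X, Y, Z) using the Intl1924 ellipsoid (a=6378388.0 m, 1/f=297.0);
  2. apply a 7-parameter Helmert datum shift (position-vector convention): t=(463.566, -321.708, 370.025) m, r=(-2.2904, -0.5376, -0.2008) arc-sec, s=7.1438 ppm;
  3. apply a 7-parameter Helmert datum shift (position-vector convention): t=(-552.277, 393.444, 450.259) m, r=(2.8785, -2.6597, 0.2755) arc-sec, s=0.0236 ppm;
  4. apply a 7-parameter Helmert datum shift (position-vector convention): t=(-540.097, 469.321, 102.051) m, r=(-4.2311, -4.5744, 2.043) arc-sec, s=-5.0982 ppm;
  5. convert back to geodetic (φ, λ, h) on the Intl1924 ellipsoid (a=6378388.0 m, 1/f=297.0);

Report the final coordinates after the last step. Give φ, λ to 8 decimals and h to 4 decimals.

start: φ=-66.147540°, λ=-148.370993°, h=3159.112 m
→ ECEF (a=6378388.000, f=1/297.0): X=-2203472.8184, Y=-1357123.7566, Z=-5813641.4178
→ Helmert 7p (PV): X=-2203011.1622, Y=-1357517.5707, Z=-5813303.5975
→ Helmert 7p (PV): X=-2203486.7179, Y=-1357045.9744, Z=-5812900.8273
→ Helmert 7p (PV): X=-2203873.2260, Y=-1356710.7989, Z=-5812790.1712
→ geod (Bowring, a=6378388.000): φ=-66.14343419°, λ=-148.38342625°, h=2430.9046 m

φ=-66.14343419°, λ=-148.38342625°, h=2430.9046 m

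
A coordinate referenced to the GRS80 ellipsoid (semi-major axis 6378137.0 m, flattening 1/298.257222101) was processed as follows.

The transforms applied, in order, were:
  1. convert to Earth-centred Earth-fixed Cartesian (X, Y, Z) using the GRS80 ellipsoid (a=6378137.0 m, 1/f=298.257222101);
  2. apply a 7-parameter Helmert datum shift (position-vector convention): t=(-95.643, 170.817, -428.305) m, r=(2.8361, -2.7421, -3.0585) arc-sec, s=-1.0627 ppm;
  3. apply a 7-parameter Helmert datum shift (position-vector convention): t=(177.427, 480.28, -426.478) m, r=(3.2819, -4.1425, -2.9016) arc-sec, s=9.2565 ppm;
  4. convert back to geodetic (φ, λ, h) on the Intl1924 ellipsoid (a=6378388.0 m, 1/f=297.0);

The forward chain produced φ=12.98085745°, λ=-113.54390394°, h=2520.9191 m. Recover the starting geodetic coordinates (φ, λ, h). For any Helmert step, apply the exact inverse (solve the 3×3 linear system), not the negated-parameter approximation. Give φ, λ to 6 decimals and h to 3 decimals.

start: φ=12.980857°, λ=-113.543904°, h=2520.919 m
→ ECEF (a=6378388.000, f=1/297.0): X=-2484150.0699, Y=-5701203.2866, Z=1423924.4118
→ Helmert⁻¹: X=-2484195.6855, Y=-5701643.0705, Z=1424478.3159
→ Helmert⁻¹: X=-2483999.1910, Y=-5701837.1859, Z=1425019.5568
→ geod (Bowring, a=6378137.000): φ=12.98908100°, λ=-113.54029700°, h=3520.9490 m

φ=12.989081°, λ=-113.540297°, h=3520.949 m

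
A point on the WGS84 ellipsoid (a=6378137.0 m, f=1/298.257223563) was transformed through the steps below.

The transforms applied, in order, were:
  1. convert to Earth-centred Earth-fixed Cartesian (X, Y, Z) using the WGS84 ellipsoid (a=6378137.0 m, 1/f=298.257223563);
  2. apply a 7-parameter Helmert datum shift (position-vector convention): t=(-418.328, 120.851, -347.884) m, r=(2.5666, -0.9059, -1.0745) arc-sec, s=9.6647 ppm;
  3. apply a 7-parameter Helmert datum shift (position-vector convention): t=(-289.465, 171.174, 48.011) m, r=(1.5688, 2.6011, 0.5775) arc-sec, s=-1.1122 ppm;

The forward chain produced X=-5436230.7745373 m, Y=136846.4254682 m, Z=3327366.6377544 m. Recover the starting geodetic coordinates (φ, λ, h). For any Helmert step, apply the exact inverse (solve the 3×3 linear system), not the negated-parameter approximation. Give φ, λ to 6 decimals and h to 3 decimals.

start: X=-5436230.7745, Y=136846.4255, Z=3327366.6378 m
→ Helmert⁻¹: X=-5435988.9309, Y=136715.9294, Z=3327252.7371
→ Helmert⁻¹: X=-5435504.1673, Y=136606.8490, Z=3327590.6337
→ geod (Bowring, a=6378137.000): φ=31.63826900°, λ=178.56032700°, h=2366.4330 m

φ=31.638269°, λ=178.560327°, h=2366.433 m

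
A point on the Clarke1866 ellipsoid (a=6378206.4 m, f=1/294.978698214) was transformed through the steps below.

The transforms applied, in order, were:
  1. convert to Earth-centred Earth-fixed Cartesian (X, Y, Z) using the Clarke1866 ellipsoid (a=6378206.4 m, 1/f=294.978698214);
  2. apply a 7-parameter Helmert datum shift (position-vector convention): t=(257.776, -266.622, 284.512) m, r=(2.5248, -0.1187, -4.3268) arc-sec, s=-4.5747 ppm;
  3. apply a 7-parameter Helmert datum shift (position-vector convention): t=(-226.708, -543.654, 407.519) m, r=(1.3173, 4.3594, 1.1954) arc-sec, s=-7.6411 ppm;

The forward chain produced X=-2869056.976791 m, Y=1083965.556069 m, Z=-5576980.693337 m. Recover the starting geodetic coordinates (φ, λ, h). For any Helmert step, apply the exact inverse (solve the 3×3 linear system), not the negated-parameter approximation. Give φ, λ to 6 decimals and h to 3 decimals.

start: X=-2869056.9768, Y=1083965.5561, Z=-5576980.6933 m
→ Helmert⁻¹: X=-2868728.0246, Y=1084498.5022, Z=-5577498.3866
→ Helmert⁻¹: X=-2869024.8877, Y=1084641.6276, Z=-5577820.0410
→ geod (Bowring, a=6378206.400): φ=-61.35780100°, λ=159.29078300°, h=3934.1790 m

φ=-61.357801°, λ=159.290783°, h=3934.179 m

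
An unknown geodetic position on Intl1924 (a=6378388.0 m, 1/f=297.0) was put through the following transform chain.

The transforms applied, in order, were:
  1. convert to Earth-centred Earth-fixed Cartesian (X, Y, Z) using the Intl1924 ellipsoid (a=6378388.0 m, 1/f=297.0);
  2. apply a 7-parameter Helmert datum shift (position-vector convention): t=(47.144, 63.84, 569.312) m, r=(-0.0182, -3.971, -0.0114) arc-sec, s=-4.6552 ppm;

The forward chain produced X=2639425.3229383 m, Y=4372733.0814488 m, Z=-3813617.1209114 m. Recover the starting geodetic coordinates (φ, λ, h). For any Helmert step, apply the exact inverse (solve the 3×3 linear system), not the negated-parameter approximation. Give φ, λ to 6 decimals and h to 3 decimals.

start: X=2639425.3229, Y=4372733.0814, Z=-3813617.1209 m
→ Helmert⁻¹: X=2639316.7923, Y=4372690.0796, Z=-3814254.6150
→ geod (Bowring, a=6378388.000): φ=-36.93761200°, λ=58.88519300°, h=3880.9280 m

φ=-36.937612°, λ=58.885193°, h=3880.928 m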